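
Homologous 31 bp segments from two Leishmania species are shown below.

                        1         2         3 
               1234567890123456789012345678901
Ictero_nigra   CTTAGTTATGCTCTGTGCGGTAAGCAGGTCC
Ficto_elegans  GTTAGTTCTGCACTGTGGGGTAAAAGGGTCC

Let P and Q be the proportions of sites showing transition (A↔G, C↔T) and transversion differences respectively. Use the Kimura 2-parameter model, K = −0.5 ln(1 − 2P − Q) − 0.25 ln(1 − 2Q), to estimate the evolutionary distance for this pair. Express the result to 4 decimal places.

The sequences differ at positions 1 (C/G, transversion), 8 (A/C, transversion), 12 (T/A, transversion), 18 (C/G, transversion), 24 (G/A, transition), 25 (C/A, transversion), 26 (A/G, transition).
Of the 7 differences, 2 transitions and 5 transversions over 31 sites: P = 2/31 = 0.064516, Q = 5/31 = 0.161290.
d = −0.5·ln(0.709678) − 0.25·ln(0.677420) = −0.5·(-0.342944) − 0.25·(-0.389464) = 0.2688.

0.2688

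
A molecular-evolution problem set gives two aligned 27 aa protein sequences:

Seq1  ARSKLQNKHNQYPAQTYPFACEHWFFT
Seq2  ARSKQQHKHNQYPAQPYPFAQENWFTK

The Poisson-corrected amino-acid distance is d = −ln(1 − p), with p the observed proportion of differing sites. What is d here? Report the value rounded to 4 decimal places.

The sequences differ at positions 5 (L/Q), 7 (N/H), 16 (T/P), 21 (C/Q), 23 (H/N), 26 (F/T), 27 (T/K).
p = 7/27 = 0.259259.
d = −ln(1 − 0.259259) = −ln(0.740741) = 0.3001.

0.3001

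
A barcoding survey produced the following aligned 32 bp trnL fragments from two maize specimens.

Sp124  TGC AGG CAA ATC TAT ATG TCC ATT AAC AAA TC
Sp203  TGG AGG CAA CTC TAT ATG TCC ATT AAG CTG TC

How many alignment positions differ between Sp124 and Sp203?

6

Differing sites — 3:C/G; 10:A/C; 27:C/G; 28:A/C; 29:A/T; 30:A/G.
That gives 6 mismatches out of 32 aligned sites, so the Hamming distance is 6.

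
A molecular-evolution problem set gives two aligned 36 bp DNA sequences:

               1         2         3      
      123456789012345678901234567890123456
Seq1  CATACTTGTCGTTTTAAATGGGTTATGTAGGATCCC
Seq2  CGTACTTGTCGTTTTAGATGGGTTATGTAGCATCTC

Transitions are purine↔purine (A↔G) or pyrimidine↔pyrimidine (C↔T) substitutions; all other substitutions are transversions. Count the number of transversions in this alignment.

1

Mismatches occur at site 2 (A/G, transition), site 17 (A/G, transition), site 31 (G/C, transversion), site 35 (C/T, transition).
Of the 4 differences, 3 transitions and 1 transversion, so the answer is 1.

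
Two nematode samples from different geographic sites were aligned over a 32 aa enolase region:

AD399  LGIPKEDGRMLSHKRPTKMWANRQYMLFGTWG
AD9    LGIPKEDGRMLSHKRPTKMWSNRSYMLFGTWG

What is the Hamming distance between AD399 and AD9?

Differing sites — 21:A/S; 24:Q/S.
That gives 2 mismatches out of 32 aligned sites, so the Hamming distance is 2.

2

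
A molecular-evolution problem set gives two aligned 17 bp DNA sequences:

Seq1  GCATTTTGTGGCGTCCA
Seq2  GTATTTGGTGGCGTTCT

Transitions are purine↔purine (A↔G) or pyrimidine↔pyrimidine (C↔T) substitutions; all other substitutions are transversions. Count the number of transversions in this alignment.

Mismatches occur at site 2 (C↔T, transition), site 7 (T↔G, transversion), site 15 (C↔T, transition), site 17 (A↔T, transversion).
Of the 4 differences, 2 transitions and 2 transversions, so the answer is 2.

2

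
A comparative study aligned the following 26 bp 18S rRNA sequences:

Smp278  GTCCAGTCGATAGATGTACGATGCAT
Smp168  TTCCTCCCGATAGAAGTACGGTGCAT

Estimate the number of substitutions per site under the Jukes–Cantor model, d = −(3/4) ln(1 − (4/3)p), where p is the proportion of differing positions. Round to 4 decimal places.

0.2758

Differing sites — 1:G/T; 5:A/T; 6:G/C; 7:T/C; 15:T/A; 21:A/G.
p = 6/26 = 0.230769.
d = −0.75 · ln(1 − (4/3)·0.230769) = −0.75 · ln(0.692308) = −0.75 · (-0.367724) = 0.2758.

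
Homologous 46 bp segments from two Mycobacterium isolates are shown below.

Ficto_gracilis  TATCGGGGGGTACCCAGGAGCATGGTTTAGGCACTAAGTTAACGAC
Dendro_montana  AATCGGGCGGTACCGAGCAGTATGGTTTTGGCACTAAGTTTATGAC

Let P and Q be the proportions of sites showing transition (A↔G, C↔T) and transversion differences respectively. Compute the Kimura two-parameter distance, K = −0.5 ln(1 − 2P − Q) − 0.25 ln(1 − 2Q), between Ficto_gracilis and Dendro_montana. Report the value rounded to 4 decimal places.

0.1981

Mismatches occur at site 1 (T/A, transversion), site 8 (G/C, transversion), site 15 (C/G, transversion), site 18 (G/C, transversion), site 21 (C/T, transition), site 29 (A/T, transversion), site 41 (A/T, transversion), site 43 (C/T, transition).
Of the 8 differences, 2 transitions and 6 transversions over 46 sites: P = 2/46 = 0.043478, Q = 6/46 = 0.130435.
d = −0.5·ln(0.782609) − 0.25·ln(0.739130) = −0.5·(-0.245122) − 0.25·(-0.302281) = 0.1981.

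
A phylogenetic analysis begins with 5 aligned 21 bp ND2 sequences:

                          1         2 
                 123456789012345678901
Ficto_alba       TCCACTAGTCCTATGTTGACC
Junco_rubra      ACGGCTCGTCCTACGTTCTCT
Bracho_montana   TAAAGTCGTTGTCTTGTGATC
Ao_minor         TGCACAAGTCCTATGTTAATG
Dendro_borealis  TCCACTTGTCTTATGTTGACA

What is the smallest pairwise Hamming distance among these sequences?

Pairwise Hamming distances:
  Ficto_alba vs Junco_rubra: 8
  Ficto_alba vs Bracho_montana: 10
  Ficto_alba vs Ao_minor: 5
  Ficto_alba vs Dendro_borealis: 3
  Junco_rubra vs Bracho_montana: 15
  Junco_rubra vs Ao_minor: 11
  Junco_rubra vs Dendro_borealis: 9
  Bracho_montana vs Ao_minor: 12
  Bracho_montana vs Dendro_borealis: 11
  Ao_minor vs Dendro_borealis: 7
The smallest is 3, between Ficto_alba and Dendro_borealis.

3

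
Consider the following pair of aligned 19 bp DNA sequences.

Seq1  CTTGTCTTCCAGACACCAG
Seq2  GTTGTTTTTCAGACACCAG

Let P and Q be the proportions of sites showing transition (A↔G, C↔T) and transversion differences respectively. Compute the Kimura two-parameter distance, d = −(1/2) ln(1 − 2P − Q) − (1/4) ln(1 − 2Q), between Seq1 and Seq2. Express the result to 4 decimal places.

The sequences differ at positions 1 (C/G, transversion), 6 (C/T, transition), 9 (C/T, transition).
Of the 3 differences, 2 transitions and 1 transversion over 19 sites: P = 2/19 = 0.105263, Q = 1/19 = 0.052632.
d = −0.5·ln(0.736842) − 0.25·ln(0.894736) = −0.5·(-0.305382) − 0.25·(-0.111227) = 0.1805.

0.1805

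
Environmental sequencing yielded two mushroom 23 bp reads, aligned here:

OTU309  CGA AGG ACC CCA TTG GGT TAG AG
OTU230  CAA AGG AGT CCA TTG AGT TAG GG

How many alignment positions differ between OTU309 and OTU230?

5

The sequences differ at positions 2 (G/A), 8 (C/G), 9 (C/T), 16 (G/A), 22 (A/G).
That gives 5 mismatches out of 23 aligned sites, so the Hamming distance is 5.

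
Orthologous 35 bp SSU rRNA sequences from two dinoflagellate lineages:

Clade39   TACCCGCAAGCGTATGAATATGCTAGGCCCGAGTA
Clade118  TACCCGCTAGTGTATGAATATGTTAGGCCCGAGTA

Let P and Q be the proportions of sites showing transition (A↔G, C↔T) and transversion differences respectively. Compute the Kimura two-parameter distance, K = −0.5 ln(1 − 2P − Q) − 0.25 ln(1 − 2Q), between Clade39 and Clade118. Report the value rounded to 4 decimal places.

The sequences differ at positions 8 (A/T, transversion), 11 (C/T, transition), 23 (C/T, transition).
Of the 3 differences, 2 transitions and 1 transversion over 35 sites: P = 2/35 = 0.057143, Q = 1/35 = 0.028571.
d = −0.5·ln(0.857143) − 0.25·ln(0.942858) = −0.5·(-0.154151) − 0.25·(-0.058840) = 0.0918.

0.0918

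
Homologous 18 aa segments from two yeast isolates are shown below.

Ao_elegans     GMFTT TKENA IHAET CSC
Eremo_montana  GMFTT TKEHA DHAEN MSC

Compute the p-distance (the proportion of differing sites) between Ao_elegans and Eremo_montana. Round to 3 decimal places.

Mismatches occur at site 9 (N/H), site 11 (I/D), site 15 (T/N), site 16 (C/M).
There are 4 differences over 18 sites, so p = 4/18 = 0.222.

0.222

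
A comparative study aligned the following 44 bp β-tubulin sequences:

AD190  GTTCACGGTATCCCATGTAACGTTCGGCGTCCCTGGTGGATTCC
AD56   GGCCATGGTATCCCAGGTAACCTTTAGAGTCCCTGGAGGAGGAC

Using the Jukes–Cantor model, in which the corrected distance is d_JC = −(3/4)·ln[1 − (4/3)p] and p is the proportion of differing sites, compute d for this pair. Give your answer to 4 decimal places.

0.3390

The sequences differ at positions 2 (T/G), 3 (T/C), 6 (C/T), 16 (T/G), 22 (G/C), 25 (C/T), 26 (G/A), 28 (C/A), 37 (T/A), 41 (T/G), 42 (T/G), 43 (C/A).
p = 12/44 = 0.272727.
d = −0.75 · ln(1 − (4/3)·0.272727) = −0.75 · ln(0.636364) = −0.75 · (-0.451985) = 0.3390.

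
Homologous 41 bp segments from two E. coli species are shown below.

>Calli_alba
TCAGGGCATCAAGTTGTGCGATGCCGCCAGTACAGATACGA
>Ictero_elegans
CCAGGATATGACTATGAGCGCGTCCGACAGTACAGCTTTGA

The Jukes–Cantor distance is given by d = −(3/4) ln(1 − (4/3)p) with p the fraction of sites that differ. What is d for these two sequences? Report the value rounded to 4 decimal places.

0.5018

Differing sites — 1:T/C; 6:G/A; 7:C/T; 10:C/G; 12:A/C; 13:G/T; 14:T/A; 17:T/A; 21:A/C; 22:T/G; 23:G/T; 27:C/A; 36:A/C; 38:A/T; 39:C/T.
p = 15/41 = 0.365854.
d = −0.75 · ln(1 − (4/3)·0.365854) = −0.75 · ln(0.512195) = −0.75 · (-0.669050) = 0.5018.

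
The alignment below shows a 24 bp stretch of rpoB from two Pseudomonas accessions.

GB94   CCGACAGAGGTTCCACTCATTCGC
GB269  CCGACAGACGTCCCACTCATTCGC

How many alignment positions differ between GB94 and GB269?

2

The sequences differ at positions 9 (G/C), 12 (T/C).
That gives 2 mismatches out of 24 aligned sites, so the Hamming distance is 2.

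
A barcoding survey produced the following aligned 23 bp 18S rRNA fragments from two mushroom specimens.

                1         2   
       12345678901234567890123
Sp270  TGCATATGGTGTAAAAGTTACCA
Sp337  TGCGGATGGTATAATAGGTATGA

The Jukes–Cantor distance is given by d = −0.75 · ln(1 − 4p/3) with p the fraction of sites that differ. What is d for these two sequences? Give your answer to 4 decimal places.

Mismatches occur at site 4 (A→G), site 5 (T→G), site 11 (G→A), site 15 (A→T), site 18 (T→G), site 21 (C→T), site 22 (C→G).
p = 7/23 = 0.304348.
d = −0.75 · ln(1 − (4/3)·0.304348) = −0.75 · ln(0.594203) = −0.75 · (-0.520534) = 0.3904.

0.3904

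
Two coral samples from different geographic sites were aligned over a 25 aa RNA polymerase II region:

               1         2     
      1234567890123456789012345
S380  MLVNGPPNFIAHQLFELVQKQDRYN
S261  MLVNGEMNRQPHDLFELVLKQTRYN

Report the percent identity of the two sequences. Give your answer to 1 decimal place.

68.0%

Differing sites — 6:P/E; 7:P/M; 9:F/R; 10:I/Q; 11:A/P; 13:Q/D; 19:Q/L; 22:D/T.
17 of the 25 sites match, so the percent identity is 17/25 × 100 = 68.0%.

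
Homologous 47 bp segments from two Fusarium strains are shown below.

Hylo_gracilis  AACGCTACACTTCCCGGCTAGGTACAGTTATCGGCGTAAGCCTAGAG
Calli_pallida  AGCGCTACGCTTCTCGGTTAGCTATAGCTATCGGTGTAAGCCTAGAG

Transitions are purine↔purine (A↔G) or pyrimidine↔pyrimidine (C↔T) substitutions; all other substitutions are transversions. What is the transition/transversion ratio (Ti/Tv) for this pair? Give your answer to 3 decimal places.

7.000

Differing sites — 2:A/G (Ti); 9:A/G (Ti); 14:C/T (Ti); 18:C/T (Ti); 22:G/C (Tv); 25:C/T (Ti); 28:T/C (Ti); 35:C/T (Ti).
Of the 8 differences, 7 transitions and 1 transversion, so Ti/Tv = 7/1 = 7.000.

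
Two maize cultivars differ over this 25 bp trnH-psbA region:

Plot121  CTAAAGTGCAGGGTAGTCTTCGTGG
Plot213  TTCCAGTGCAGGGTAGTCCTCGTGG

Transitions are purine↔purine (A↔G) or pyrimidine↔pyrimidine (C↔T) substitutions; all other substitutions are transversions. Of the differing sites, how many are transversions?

Mismatches occur at site 1 (C/T, transition), site 3 (A/C, transversion), site 4 (A/C, transversion), site 19 (T/C, transition).
Of the 4 differences, 2 transitions and 2 transversions, so the answer is 2.

2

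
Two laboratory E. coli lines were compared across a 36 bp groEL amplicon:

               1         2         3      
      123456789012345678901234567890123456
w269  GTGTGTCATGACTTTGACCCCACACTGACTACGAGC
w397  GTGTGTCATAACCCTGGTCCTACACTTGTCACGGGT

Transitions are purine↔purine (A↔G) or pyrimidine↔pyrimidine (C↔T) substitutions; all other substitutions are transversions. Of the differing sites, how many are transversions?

1

Differing sites — 10:G/A (Ti); 13:T/C (Ti); 14:T/C (Ti); 17:A/G (Ti); 18:C/T (Ti); 21:C/T (Ti); 27:G/T (Tv); 28:A/G (Ti); 29:C/T (Ti); 30:T/C (Ti); 34:A/G (Ti); 36:C/T (Ti).
Of the 12 differences, 11 transitions and 1 transversion, so the answer is 1.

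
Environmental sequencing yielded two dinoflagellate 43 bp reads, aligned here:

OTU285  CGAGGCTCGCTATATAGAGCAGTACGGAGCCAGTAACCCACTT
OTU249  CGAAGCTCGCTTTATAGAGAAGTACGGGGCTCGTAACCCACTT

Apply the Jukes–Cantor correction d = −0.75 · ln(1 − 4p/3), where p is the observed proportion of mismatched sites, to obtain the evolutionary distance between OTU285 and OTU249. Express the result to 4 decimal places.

Differing sites — 4:G/A; 12:A/T; 20:C/A; 28:A/G; 31:C/T; 32:A/C.
p = 6/43 = 0.139535.
d = −0.75 · ln(1 − (4/3)·0.139535) = −0.75 · ln(0.813953) = −0.75 · (-0.205853) = 0.1544.

0.1544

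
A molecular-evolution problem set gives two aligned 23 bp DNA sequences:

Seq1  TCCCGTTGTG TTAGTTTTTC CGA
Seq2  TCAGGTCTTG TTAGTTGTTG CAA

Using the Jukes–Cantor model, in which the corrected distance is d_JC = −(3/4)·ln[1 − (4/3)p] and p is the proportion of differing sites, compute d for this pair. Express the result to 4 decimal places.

Mismatches occur at site 3 (C↔A), site 4 (C↔G), site 7 (T↔C), site 8 (G↔T), site 17 (T↔G), site 20 (C↔G), site 22 (G↔A).
p = 7/23 = 0.304348.
d = −0.75 · ln(1 − (4/3)·0.304348) = −0.75 · ln(0.594203) = −0.75 · (-0.520534) = 0.3904.

0.3904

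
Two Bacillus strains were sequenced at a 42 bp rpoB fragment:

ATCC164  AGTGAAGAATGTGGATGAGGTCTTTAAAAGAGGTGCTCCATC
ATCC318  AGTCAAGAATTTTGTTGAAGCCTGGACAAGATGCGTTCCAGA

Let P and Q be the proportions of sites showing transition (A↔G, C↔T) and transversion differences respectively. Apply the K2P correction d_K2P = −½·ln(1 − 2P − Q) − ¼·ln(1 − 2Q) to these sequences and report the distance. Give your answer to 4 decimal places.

The sequences differ at positions 4 (G/C, transversion), 11 (G/T, transversion), 13 (G/T, transversion), 15 (A/T, transversion), 19 (G/A, transition), 21 (T/C, transition), 24 (T/G, transversion), 25 (T/G, transversion), 27 (A/C, transversion), 32 (G/T, transversion), 34 (T/C, transition), 36 (C/T, transition), 41 (T/G, transversion), 42 (C/A, transversion).
Of the 14 differences, 4 transitions and 10 transversions over 42 sites: P = 4/42 = 0.095238, Q = 10/42 = 0.238095.
d = −0.5·ln(0.571429) − 0.25·ln(0.523810) = −0.5·(-0.559615) − 0.25·(-0.646626) = 0.4415.

0.4415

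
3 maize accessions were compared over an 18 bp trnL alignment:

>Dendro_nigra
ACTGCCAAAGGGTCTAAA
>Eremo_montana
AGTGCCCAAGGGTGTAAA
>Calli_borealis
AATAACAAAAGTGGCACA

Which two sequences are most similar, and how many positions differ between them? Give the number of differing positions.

Pairwise Hamming distances:
  Dendro_nigra vs Eremo_montana: 3
  Dendro_nigra vs Calli_borealis: 9
  Eremo_montana vs Calli_borealis: 9
The smallest is 3, between Dendro_nigra and Eremo_montana.

3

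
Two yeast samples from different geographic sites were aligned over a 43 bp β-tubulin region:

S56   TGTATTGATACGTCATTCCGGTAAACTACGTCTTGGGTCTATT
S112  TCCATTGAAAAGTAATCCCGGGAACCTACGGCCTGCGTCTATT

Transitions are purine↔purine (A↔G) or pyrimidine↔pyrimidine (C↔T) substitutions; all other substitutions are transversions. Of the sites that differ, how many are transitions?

Mismatches occur at site 2 (G↔C, transversion), site 3 (T↔C, transition), site 9 (T↔A, transversion), site 11 (C↔A, transversion), site 14 (C↔A, transversion), site 17 (T↔C, transition), site 22 (T↔G, transversion), site 25 (A↔C, transversion), site 31 (T↔G, transversion), site 33 (T↔C, transition), site 36 (G↔C, transversion).
Of the 11 differences, 3 transitions and 8 transversions, so the answer is 3.

3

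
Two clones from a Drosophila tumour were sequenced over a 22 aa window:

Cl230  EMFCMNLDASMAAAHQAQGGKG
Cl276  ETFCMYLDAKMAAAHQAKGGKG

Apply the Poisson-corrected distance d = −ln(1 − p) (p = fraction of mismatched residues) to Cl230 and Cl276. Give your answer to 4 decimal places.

0.2007

The sequences differ at positions 2 (M/T), 6 (N/Y), 10 (S/K), 18 (Q/K).
p = 4/22 = 0.181818.
d = −ln(1 − 0.181818) = −ln(0.818182) = 0.2007.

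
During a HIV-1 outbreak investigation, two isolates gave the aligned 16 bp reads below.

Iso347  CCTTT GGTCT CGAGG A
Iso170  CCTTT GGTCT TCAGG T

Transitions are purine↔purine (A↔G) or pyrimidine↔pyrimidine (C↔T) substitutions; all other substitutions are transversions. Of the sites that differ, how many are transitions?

Mismatches occur at site 11 (C/T, transition), site 12 (G/C, transversion), site 16 (A/T, transversion).
Of the 3 differences, 1 transition and 2 transversions, so the answer is 1.

1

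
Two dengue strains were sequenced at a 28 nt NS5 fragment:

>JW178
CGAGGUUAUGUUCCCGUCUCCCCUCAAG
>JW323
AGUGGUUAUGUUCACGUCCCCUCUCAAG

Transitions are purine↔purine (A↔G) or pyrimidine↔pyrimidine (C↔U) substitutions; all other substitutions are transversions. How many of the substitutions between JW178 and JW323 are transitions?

The sequences differ at positions 1 (C/A, transversion), 3 (A/U, transversion), 14 (C/A, transversion), 19 (U/C, transition), 22 (C/U, transition).
Of the 5 differences, 2 transitions and 3 transversions, so the answer is 2.

2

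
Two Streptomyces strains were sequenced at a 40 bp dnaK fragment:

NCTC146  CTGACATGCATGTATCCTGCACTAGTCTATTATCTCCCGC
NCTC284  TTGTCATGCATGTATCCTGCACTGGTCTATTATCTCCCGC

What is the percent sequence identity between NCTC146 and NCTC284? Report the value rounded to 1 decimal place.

Mismatches occur at site 1 (C/T), site 4 (A/T), site 24 (A/G).
37 of the 40 sites match, so the percent identity is 37/40 × 100 = 92.5%.

92.5%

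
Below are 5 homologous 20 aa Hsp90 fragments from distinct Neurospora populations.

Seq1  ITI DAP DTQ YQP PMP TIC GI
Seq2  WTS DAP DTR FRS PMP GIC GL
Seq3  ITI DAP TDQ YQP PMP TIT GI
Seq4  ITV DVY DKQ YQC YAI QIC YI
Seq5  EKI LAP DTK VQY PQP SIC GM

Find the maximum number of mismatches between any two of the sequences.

Pairwise Hamming distances:
  Seq1 vs Seq2: 8
  Seq1 vs Seq3: 3
  Seq1 vs Seq4: 10
  Seq1 vs Seq5: 9
  Seq2 vs Seq3: 11
  Seq2 vs Seq4: 15
  Seq2 vs Seq5: 11
  Seq3 vs Seq4: 12
  Seq3 vs Seq5: 12
  Seq4 vs Seq5: 16
The largest is 16, between Seq4 and Seq5.

16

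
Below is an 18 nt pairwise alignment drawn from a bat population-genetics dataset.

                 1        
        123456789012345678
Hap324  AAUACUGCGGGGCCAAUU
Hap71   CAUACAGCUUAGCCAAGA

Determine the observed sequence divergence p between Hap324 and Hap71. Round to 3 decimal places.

0.389

The sequences differ at positions 1 (A/C), 6 (U/A), 9 (G/U), 10 (G/U), 11 (G/A), 17 (U/G), 18 (U/A).
There are 7 differences over 18 sites, so p = 7/18 = 0.389.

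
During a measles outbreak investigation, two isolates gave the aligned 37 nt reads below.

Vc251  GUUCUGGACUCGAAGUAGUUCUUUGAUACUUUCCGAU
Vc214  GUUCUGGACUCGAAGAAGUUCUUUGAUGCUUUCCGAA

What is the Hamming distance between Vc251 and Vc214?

3

Mismatches occur at site 16 (U→A), site 28 (A→G), site 37 (U→A).
That gives 3 mismatches out of 37 aligned sites, so the Hamming distance is 3.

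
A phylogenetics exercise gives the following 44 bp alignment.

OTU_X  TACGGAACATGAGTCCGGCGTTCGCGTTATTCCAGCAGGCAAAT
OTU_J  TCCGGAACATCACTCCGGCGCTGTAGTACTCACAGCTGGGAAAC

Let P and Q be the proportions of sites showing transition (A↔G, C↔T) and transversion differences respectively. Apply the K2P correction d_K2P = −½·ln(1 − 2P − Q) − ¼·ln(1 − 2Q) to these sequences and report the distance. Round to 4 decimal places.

Mismatches occur at site 2 (A→C, transversion), site 11 (G→C, transversion), site 13 (G→C, transversion), site 21 (T→C, transition), site 23 (C→G, transversion), site 24 (G→T, transversion), site 25 (C→A, transversion), site 28 (T→A, transversion), site 29 (A→C, transversion), site 31 (T→C, transition), site 32 (C→A, transversion), site 37 (A→T, transversion), site 40 (C→G, transversion), site 44 (T→C, transition).
Of the 14 differences, 3 transitions and 11 transversions over 44 sites: P = 3/44 = 0.068182, Q = 11/44 = 0.250000.
d = −0.5·ln(0.613636) − 0.25·ln(0.500000) = −0.5·(-0.488353) − 0.25·(-0.693147) = 0.4175.

0.4175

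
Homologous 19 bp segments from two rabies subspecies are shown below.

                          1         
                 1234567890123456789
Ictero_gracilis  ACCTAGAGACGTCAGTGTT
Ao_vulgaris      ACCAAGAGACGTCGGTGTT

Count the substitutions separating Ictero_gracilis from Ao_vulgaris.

2

The sequences differ at positions 4 (T/A), 14 (A/G).
That gives 2 mismatches out of 19 aligned sites, so the Hamming distance is 2.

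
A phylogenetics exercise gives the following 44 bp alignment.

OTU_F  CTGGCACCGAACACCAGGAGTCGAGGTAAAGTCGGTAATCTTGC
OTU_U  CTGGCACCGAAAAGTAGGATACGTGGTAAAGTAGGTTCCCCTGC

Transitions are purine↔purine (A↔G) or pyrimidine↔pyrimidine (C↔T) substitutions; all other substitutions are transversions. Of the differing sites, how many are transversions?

8

Differing sites — 12:C/A (Tv); 14:C/G (Tv); 15:C/T (Ti); 20:G/T (Tv); 21:T/A (Tv); 24:A/T (Tv); 33:C/A (Tv); 37:A/T (Tv); 38:A/C (Tv); 39:T/C (Ti); 41:T/C (Ti).
Of the 11 differences, 3 transitions and 8 transversions, so the answer is 8.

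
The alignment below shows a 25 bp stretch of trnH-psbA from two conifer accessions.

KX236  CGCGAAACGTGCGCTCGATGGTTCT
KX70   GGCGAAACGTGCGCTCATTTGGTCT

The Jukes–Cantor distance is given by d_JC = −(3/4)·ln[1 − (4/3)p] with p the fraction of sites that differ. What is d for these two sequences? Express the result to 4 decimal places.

Mismatches occur at site 1 (C↔G), site 17 (G↔A), site 18 (A↔T), site 20 (G↔T), site 22 (T↔G).
p = 5/25 = 0.200000.
d = −0.75 · ln(1 − (4/3)·0.200000) = −0.75 · ln(0.733333) = −0.75 · (-0.310155) = 0.2326.

0.2326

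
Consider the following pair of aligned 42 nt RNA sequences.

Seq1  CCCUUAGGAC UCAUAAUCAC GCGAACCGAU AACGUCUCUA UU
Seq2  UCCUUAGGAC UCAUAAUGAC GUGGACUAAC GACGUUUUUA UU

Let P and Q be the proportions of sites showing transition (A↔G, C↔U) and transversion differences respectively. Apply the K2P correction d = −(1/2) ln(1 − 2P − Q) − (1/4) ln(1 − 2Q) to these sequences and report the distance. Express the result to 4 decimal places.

0.3133

Differing sites — 1:C/U (Ti); 18:C/G (Tv); 22:C/U (Ti); 24:A/G (Ti); 27:C/U (Ti); 28:G/A (Ti); 30:U/C (Ti); 31:A/G (Ti); 36:C/U (Ti); 38:C/U (Ti).
Of the 10 differences, 9 transitions and 1 transversion over 42 sites: P = 9/42 = 0.214286, Q = 1/42 = 0.023810.
d = −0.5·ln(0.547618) − 0.25·ln(0.952380) = −0.5·(-0.602177) − 0.25·(-0.048791) = 0.3133.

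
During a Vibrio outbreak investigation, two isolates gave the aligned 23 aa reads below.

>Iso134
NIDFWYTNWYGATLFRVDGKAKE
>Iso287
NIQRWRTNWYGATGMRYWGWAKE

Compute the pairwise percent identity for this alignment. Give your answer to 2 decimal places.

65.22%

Mismatches occur at site 3 (D→Q), site 4 (F→R), site 6 (Y→R), site 14 (L→G), site 15 (F→M), site 17 (V→Y), site 18 (D→W), site 20 (K→W).
15 of the 23 sites match, so the percent identity is 15/23 × 100 = 65.22%.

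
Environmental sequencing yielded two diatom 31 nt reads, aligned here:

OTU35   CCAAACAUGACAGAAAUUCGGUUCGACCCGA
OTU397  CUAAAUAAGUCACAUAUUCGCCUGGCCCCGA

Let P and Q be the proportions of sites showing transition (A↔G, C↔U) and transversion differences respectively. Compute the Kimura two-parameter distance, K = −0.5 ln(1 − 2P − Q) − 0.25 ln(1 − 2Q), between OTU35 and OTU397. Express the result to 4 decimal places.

Differing sites — 2:C/U (Ti); 6:C/U (Ti); 8:U/A (Tv); 10:A/U (Tv); 13:G/C (Tv); 15:A/U (Tv); 21:G/C (Tv); 22:U/C (Ti); 24:C/G (Tv); 26:A/C (Tv).
Of the 10 differences, 3 transitions and 7 transversions over 31 sites: P = 3/31 = 0.096774, Q = 7/31 = 0.225806.
d = −0.5·ln(0.580646) − 0.25·ln(0.548388) = −0.5·(-0.543614) − 0.25·(-0.600772) = 0.4220.

0.4220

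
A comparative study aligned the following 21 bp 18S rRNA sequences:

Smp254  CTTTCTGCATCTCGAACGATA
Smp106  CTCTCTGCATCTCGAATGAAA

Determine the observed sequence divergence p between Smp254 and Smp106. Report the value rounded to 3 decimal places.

0.143

Differing sites — 3:T/C; 17:C/T; 20:T/A.
There are 3 differences over 21 sites, so p = 3/21 = 0.143.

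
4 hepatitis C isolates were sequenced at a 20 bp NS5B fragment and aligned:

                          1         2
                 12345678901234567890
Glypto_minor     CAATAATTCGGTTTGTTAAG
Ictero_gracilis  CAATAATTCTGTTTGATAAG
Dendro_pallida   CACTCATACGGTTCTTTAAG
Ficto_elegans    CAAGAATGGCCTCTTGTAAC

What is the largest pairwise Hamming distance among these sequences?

11

Pairwise Hamming distances:
  Glypto_minor vs Ictero_gracilis: 2
  Glypto_minor vs Dendro_pallida: 5
  Glypto_minor vs Ficto_elegans: 9
  Ictero_gracilis vs Dendro_pallida: 7
  Ictero_gracilis vs Ficto_elegans: 9
  Dendro_pallida vs Ficto_elegans: 11
The largest is 11, between Dendro_pallida and Ficto_elegans.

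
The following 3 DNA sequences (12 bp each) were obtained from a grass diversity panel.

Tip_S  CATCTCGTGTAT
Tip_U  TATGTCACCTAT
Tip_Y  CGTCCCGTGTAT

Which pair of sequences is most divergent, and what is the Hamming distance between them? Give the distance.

7

Pairwise Hamming distances:
  Tip_S vs Tip_U: 5
  Tip_S vs Tip_Y: 2
  Tip_U vs Tip_Y: 7
The largest is 7, between Tip_U and Tip_Y.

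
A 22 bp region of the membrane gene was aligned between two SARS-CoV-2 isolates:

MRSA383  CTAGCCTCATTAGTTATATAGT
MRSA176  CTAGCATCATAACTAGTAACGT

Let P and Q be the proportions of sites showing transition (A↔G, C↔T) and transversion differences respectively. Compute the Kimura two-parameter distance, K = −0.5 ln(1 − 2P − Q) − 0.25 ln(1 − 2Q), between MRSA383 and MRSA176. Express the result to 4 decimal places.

0.4231

The sequences differ at positions 6 (C/A, transversion), 11 (T/A, transversion), 13 (G/C, transversion), 15 (T/A, transversion), 16 (A/G, transition), 19 (T/A, transversion), 20 (A/C, transversion).
Of the 7 differences, 1 transition and 6 transversions over 22 sites: P = 1/22 = 0.045455, Q = 6/22 = 0.272727.
d = −0.5·ln(0.636363) − 0.25·ln(0.454546) = −0.5·(-0.451986) − 0.25·(-0.788456) = 0.4231.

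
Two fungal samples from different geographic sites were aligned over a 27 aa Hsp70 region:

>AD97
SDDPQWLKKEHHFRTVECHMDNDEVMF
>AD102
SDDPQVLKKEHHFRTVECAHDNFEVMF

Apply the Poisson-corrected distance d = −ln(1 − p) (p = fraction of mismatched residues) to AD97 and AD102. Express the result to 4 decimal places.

The sequences differ at positions 6 (W/V), 19 (H/A), 20 (M/H), 23 (D/F).
p = 4/27 = 0.148148.
d = −ln(1 − 0.148148) = −ln(0.851852) = 0.1603.

0.1603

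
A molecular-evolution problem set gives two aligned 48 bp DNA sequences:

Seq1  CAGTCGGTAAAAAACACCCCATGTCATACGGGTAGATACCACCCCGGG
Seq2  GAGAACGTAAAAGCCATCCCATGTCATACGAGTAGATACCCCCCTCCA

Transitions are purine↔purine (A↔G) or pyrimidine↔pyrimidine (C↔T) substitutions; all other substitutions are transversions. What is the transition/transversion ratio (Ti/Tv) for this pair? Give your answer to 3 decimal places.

0.625

The sequences differ at positions 1 (C/G, transversion), 4 (T/A, transversion), 5 (C/A, transversion), 6 (G/C, transversion), 13 (A/G, transition), 14 (A/C, transversion), 17 (C/T, transition), 31 (G/A, transition), 41 (A/C, transversion), 45 (C/T, transition), 46 (G/C, transversion), 47 (G/C, transversion), 48 (G/A, transition).
Of the 13 differences, 5 transitions and 8 transversions, so Ti/Tv = 5/8 = 0.625.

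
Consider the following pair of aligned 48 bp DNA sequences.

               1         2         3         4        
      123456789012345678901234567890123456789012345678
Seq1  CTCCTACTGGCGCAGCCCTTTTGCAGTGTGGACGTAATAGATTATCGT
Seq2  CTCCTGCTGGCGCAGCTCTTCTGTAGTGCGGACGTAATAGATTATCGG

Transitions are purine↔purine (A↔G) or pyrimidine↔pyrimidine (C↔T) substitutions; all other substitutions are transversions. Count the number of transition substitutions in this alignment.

5

Differing sites — 6:A/G (Ti); 17:C/T (Ti); 21:T/C (Ti); 24:C/T (Ti); 29:T/C (Ti); 48:T/G (Tv).
Of the 6 differences, 5 transitions and 1 transversion, so the answer is 5.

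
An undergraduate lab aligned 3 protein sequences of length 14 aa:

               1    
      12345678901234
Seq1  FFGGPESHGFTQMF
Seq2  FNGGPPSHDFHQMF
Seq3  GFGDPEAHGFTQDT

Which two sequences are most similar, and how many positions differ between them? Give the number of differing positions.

4

Pairwise Hamming distances:
  Seq1 vs Seq2: 4
  Seq1 vs Seq3: 5
  Seq2 vs Seq3: 9
The smallest is 4, between Seq1 and Seq2.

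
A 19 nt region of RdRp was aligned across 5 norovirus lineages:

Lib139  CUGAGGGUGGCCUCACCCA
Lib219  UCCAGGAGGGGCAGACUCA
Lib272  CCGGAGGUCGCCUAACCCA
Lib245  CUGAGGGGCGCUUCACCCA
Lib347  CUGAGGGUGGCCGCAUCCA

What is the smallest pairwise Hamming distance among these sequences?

Pairwise Hamming distances:
  Lib139 vs Lib219: 9
  Lib139 vs Lib272: 5
  Lib139 vs Lib245: 3
  Lib139 vs Lib347: 2
  Lib219 vs Lib272: 11
  Lib219 vs Lib245: 10
  Lib219 vs Lib347: 10
  Lib272 vs Lib245: 6
  Lib272 vs Lib347: 7
  Lib245 vs Lib347: 5
The smallest is 2, between Lib139 and Lib347.

2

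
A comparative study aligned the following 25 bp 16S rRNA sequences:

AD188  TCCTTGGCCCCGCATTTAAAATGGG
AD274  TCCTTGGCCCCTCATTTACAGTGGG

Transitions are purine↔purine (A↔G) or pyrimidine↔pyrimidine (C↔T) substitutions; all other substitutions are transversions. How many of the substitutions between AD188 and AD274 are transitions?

Differing sites — 12:G/T (Tv); 19:A/C (Tv); 21:A/G (Ti).
Of the 3 differences, 1 transition and 2 transversions, so the answer is 1.

1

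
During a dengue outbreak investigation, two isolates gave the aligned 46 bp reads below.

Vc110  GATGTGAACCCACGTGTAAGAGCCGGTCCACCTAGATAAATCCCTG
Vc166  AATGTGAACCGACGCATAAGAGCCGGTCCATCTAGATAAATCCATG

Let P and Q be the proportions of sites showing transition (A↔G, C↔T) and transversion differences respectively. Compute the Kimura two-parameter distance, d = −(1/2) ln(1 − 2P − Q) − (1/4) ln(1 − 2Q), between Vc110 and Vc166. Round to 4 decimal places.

Differing sites — 1:G/A (Ti); 11:C/G (Tv); 15:T/C (Ti); 16:G/A (Ti); 31:C/T (Ti); 44:C/A (Tv).
Of the 6 differences, 4 transitions and 2 transversions over 46 sites: P = 4/46 = 0.086957, Q = 2/46 = 0.043478.
d = −0.5·ln(0.782608) − 0.25·ln(0.913044) = −0.5·(-0.245123) − 0.25·(-0.090971) = 0.1453.

0.1453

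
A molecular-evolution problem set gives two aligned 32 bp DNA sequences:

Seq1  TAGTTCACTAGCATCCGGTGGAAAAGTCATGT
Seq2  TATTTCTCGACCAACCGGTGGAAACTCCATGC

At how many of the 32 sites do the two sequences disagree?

9

Differing sites — 3:G/T; 7:A/T; 9:T/G; 11:G/C; 14:T/A; 25:A/C; 26:G/T; 27:T/C; 32:T/C.
That gives 9 mismatches out of 32 aligned sites, so the Hamming distance is 9.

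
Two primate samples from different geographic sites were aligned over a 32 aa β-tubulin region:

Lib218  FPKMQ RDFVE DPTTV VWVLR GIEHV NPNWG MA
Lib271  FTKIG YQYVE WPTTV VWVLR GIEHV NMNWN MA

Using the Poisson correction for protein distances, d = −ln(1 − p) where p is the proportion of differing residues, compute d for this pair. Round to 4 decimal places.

Mismatches occur at site 2 (P→T), site 4 (M→I), site 5 (Q→G), site 6 (R→Y), site 7 (D→Q), site 8 (F→Y), site 11 (D→W), site 27 (P→M), site 30 (G→N).
p = 9/32 = 0.281250.
d = −ln(1 − 0.281250) = −ln(0.718750) = 0.3302.

0.3302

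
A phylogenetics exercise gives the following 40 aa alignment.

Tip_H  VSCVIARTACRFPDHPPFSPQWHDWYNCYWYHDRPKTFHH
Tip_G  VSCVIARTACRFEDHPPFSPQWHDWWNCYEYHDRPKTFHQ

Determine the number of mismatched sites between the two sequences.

4

Differing sites — 13:P/E; 26:Y/W; 30:W/E; 40:H/Q.
That gives 4 mismatches out of 40 aligned sites, so the Hamming distance is 4.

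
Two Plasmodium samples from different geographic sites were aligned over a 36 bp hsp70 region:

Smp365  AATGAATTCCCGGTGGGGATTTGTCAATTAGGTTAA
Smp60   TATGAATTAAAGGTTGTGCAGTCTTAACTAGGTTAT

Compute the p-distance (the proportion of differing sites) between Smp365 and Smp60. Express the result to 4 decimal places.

Mismatches occur at site 1 (A→T), site 9 (C→A), site 10 (C→A), site 11 (C→A), site 15 (G→T), site 17 (G→T), site 19 (A→C), site 20 (T→A), site 21 (T→G), site 23 (G→C), site 25 (C→T), site 28 (T→C), site 36 (A→T).
There are 13 differences over 36 sites, so p = 13/36 = 0.3611.

0.3611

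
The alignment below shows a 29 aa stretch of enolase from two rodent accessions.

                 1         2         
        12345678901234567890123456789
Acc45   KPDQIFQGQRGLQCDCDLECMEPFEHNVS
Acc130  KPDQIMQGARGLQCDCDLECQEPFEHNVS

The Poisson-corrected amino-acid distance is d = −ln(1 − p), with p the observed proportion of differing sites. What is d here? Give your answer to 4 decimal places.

0.1092

The sequences differ at positions 6 (F/M), 9 (Q/A), 21 (M/Q).
p = 3/29 = 0.103448.
d = −ln(1 − 0.103448) = −ln(0.896552) = 0.1092.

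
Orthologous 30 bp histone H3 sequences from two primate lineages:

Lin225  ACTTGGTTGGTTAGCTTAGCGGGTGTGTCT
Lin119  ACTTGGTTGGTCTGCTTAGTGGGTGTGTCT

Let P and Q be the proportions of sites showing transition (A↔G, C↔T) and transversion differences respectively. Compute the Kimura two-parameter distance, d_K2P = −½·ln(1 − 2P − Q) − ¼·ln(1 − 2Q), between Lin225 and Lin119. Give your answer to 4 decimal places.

0.1084

The sequences differ at positions 12 (T/C, transition), 13 (A/T, transversion), 20 (C/T, transition).
Of the 3 differences, 2 transitions and 1 transversion over 30 sites: P = 2/30 = 0.066667, Q = 1/30 = 0.033333.
d = −0.5·ln(0.833333) − 0.25·ln(0.933334) = −0.5·(-0.182322) − 0.25·(-0.068992) = 0.1084.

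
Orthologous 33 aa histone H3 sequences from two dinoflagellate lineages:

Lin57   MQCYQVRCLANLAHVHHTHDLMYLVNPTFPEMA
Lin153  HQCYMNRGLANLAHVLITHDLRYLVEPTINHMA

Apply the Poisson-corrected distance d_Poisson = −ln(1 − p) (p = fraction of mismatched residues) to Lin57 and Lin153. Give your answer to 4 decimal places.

0.4055

Mismatches occur at site 1 (M→H), site 5 (Q→M), site 6 (V→N), site 8 (C→G), site 16 (H→L), site 17 (H→I), site 22 (M→R), site 26 (N→E), site 29 (F→I), site 30 (P→N), site 31 (E→H).
p = 11/33 = 0.333333.
d = −ln(1 − 0.333333) = −ln(0.666667) = 0.4055.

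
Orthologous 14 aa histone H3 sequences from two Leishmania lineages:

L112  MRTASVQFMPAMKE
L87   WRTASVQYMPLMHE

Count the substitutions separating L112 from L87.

4

Differing sites — 1:M/W; 8:F/Y; 11:A/L; 13:K/H.
That gives 4 mismatches out of 14 aligned sites, so the Hamming distance is 4.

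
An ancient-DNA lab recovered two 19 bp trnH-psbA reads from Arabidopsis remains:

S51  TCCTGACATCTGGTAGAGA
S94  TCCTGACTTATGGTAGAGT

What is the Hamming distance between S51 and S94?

Mismatches occur at site 8 (A→T), site 10 (C→A), site 19 (A→T).
That gives 3 mismatches out of 19 aligned sites, so the Hamming distance is 3.

3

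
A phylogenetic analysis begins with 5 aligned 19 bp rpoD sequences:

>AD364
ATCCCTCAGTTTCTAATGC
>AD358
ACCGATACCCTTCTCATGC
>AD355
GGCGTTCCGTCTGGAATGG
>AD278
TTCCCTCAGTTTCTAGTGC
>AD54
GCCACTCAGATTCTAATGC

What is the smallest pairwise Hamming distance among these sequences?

Pairwise Hamming distances:
  AD364 vs AD358: 8
  AD364 vs AD355: 9
  AD364 vs AD278: 2
  AD364 vs AD54: 4
  AD358 vs AD355: 11
  AD358 vs AD278: 10
  AD358 vs AD54: 8
  AD355 vs AD278: 10
  AD355 vs AD54: 9
  AD278 vs AD54: 5
The smallest is 2, between AD364 and AD278.

2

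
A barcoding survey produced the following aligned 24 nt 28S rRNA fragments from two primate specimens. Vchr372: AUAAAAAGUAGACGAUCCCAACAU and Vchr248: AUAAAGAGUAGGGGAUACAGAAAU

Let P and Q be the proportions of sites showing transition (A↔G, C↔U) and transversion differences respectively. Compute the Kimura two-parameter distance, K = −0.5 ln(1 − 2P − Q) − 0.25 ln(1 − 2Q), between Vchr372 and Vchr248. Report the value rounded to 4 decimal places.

0.3709

The sequences differ at positions 6 (A/G, transition), 12 (A/G, transition), 13 (C/G, transversion), 17 (C/A, transversion), 19 (C/A, transversion), 20 (A/G, transition), 22 (C/A, transversion).
Of the 7 differences, 3 transitions and 4 transversions over 24 sites: P = 3/24 = 0.125000, Q = 4/24 = 0.166667.
d = −0.5·ln(0.583333) − 0.25·ln(0.666666) = −0.5·(-0.538997) − 0.25·(-0.405466) = 0.3709.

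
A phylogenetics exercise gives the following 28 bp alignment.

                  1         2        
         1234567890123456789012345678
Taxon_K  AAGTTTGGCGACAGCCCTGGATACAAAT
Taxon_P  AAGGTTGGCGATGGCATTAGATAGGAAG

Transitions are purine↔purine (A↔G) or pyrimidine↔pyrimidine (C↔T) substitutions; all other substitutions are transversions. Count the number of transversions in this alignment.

Differing sites — 4:T/G (Tv); 12:C/T (Ti); 13:A/G (Ti); 16:C/A (Tv); 17:C/T (Ti); 19:G/A (Ti); 24:C/G (Tv); 25:A/G (Ti); 28:T/G (Tv).
Of the 9 differences, 5 transitions and 4 transversions, so the answer is 4.

4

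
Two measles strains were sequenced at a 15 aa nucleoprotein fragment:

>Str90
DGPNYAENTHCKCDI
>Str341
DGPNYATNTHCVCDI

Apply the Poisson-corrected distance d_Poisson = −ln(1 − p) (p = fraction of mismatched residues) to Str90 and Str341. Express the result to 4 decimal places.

Mismatches occur at site 7 (E/T), site 12 (K/V).
p = 2/15 = 0.133333.
d = −ln(1 − 0.133333) = −ln(0.866667) = 0.1431.

0.1431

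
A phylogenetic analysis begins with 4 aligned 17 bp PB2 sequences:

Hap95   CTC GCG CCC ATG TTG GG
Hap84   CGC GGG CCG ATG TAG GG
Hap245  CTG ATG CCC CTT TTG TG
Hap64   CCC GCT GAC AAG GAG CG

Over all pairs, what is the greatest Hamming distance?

13

Pairwise Hamming distances:
  Hap95 vs Hap84: 4
  Hap95 vs Hap245: 6
  Hap95 vs Hap64: 8
  Hap84 vs Hap245: 9
  Hap84 vs Hap64: 9
  Hap245 vs Hap64: 13
The largest is 13, between Hap245 and Hap64.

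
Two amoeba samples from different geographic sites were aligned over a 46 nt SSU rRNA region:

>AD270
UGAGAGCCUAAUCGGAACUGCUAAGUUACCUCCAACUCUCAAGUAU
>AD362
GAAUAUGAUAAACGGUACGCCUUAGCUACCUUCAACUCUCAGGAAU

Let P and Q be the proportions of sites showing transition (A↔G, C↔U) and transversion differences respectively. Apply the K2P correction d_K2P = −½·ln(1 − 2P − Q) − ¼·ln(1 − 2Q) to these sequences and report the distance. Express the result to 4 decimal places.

The sequences differ at positions 1 (U/G, transversion), 2 (G/A, transition), 4 (G/U, transversion), 6 (G/U, transversion), 7 (C/G, transversion), 8 (C/A, transversion), 12 (U/A, transversion), 16 (A/U, transversion), 19 (U/G, transversion), 20 (G/C, transversion), 23 (A/U, transversion), 26 (U/C, transition), 32 (C/U, transition), 42 (A/G, transition), 44 (U/A, transversion).
Of the 15 differences, 4 transitions and 11 transversions over 46 sites: P = 4/46 = 0.086957, Q = 11/46 = 0.239130.
d = −0.5·ln(0.586956) − 0.25·ln(0.521740) = −0.5·(-0.532805) − 0.25·(-0.650586) = 0.4290.

0.4290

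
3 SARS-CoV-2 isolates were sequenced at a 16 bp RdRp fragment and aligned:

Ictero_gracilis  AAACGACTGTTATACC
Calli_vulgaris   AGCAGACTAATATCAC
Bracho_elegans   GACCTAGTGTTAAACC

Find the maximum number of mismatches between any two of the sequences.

10

Pairwise Hamming distances:
  Ictero_gracilis vs Calli_vulgaris: 7
  Ictero_gracilis vs Bracho_elegans: 5
  Calli_vulgaris vs Bracho_elegans: 10
The largest is 10, between Calli_vulgaris and Bracho_elegans.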